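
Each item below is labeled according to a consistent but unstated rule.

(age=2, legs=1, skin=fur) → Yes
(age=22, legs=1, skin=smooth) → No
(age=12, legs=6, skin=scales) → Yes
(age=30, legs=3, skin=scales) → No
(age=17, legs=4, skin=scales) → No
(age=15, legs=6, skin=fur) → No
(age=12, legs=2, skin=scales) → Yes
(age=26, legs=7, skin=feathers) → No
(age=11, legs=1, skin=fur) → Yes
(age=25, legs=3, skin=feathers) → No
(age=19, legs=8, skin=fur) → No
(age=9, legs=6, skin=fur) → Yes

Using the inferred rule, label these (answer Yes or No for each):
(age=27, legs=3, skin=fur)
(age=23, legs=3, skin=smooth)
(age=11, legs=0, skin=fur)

No, No, Yes

The distinguishing property — age ≤ 12 — holds for all the 'Yes' cases and none of the 'No' cases.
No: (age=27, legs=3, skin=fur), since age = 27.
No: (age=23, legs=3, skin=smooth), since age = 23.
Yes: (age=11, legs=0, skin=fur), since age = 11.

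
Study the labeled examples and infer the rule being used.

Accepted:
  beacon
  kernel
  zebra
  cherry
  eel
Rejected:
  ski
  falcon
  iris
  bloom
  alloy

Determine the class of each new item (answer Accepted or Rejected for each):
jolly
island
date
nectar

Rejected, Rejected, Accepted, Accepted

The pattern is that an item is 'Accepted' exactly when: contains 'e'.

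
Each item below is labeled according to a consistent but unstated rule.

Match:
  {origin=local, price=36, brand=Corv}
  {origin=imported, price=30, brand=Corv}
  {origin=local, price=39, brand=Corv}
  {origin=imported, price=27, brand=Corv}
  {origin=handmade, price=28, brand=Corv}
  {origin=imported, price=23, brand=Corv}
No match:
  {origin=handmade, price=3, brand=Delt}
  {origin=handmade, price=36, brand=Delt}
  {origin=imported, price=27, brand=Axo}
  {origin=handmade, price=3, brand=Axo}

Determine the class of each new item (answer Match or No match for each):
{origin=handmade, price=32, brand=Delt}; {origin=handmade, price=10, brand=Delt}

No match, No match

Rule: brand is Corv. This holds for each 'Match' example and fails for each 'No match' one.
No match: {origin=handmade, price=32, brand=Delt}, since brand is Delt.
No match: {origin=handmade, price=10, brand=Delt}, since brand is Delt.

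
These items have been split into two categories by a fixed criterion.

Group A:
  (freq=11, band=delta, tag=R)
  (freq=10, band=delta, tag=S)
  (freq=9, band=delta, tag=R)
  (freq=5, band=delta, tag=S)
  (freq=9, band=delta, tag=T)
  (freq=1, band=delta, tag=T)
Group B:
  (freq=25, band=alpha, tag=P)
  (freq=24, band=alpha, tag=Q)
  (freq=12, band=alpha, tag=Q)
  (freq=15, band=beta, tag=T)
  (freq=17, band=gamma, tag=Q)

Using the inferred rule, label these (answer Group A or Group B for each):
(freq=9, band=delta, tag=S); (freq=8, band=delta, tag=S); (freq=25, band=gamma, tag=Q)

Group A, Group A, Group B

The distinguishing property — band is delta — holds for all the 'Group A' cases and none of the 'Group B' cases.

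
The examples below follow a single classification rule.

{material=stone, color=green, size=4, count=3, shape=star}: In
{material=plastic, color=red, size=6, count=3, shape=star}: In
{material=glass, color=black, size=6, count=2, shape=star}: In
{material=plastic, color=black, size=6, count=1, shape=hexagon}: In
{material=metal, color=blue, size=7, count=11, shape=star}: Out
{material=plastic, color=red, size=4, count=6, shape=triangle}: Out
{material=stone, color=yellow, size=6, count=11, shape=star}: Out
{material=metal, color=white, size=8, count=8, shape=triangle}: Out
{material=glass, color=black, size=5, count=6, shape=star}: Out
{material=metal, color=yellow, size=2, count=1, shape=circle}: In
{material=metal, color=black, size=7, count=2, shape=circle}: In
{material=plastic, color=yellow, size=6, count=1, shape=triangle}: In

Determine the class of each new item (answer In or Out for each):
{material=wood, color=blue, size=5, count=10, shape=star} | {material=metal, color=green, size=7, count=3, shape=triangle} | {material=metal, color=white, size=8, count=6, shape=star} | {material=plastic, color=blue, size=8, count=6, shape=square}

'In' ⟺ count ≤ 3.

Out, In, Out, Out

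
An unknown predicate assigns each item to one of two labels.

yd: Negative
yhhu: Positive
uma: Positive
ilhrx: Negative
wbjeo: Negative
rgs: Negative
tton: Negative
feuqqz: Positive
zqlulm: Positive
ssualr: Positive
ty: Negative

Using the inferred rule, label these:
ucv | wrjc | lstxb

Positive, Negative, Negative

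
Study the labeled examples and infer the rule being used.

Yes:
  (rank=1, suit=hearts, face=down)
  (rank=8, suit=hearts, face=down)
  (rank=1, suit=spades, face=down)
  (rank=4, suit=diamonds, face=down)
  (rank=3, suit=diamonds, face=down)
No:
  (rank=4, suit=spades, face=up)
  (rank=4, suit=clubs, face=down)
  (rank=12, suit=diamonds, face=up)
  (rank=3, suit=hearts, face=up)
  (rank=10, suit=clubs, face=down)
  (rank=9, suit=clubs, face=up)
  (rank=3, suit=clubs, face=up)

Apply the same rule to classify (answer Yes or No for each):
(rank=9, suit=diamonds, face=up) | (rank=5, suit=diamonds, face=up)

All 'Yes' examples share one property — suit is not clubs AND face is down — and every 'No' example lacks it.
(rank=9, suit=diamonds, face=up) — suit is diamonds, face is up, hence No.
(rank=5, suit=diamonds, face=up) — suit is diamonds, face is up, hence No.

No, No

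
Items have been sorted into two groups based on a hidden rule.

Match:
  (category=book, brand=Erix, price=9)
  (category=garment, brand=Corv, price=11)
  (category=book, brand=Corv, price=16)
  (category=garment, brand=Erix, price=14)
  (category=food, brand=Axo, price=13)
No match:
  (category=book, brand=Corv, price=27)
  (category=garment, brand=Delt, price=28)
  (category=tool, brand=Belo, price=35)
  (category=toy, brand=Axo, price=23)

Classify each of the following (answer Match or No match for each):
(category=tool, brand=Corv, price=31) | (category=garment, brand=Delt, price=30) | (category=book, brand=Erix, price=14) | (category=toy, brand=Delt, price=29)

All 'Match' examples share one property — price ≤ 16 — and every 'No match' example lacks it.
(category=tool, brand=Corv, price=31): price = 31 — doesn't match, so No match.
(category=garment, brand=Delt, price=30): price = 30 — doesn't match, so No match.
(category=book, brand=Erix, price=14): price = 14 — meets the rule, so Match.
(category=toy, brand=Delt, price=29): price = 29 — doesn't match, so No match.

No match, No match, Match, No match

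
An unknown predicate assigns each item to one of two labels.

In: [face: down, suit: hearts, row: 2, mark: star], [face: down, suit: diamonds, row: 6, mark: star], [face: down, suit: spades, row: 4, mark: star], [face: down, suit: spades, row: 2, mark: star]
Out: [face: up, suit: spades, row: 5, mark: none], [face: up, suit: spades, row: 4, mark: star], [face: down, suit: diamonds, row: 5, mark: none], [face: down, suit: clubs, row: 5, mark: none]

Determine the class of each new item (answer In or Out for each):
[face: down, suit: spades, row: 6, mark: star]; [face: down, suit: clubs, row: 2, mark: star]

In, In

The pattern is that an item is 'In' exactly when: mark is star AND face is down.
In: [face: down, suit: spades, row: 6, mark: star], since mark is star, face is down. In: [face: down, suit: clubs, row: 2, mark: star], since mark is star, face is down.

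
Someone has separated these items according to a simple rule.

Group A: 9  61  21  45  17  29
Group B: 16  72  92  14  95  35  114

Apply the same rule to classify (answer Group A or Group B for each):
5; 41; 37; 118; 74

The distinguishing property — ≡ 1 (mod 4) — holds for all the 'Group A' cases and none of the 'Group B' cases.
5 — 5 mod 4 = 1, hence Group A. 41 — 41 mod 4 = 1, hence Group A. 37 — 37 mod 4 = 1, hence Group A. 118 — 118 mod 4 = 2, hence Group B. 74 — 74 mod 4 = 2, hence Group B.

Group A, Group A, Group A, Group B, Group B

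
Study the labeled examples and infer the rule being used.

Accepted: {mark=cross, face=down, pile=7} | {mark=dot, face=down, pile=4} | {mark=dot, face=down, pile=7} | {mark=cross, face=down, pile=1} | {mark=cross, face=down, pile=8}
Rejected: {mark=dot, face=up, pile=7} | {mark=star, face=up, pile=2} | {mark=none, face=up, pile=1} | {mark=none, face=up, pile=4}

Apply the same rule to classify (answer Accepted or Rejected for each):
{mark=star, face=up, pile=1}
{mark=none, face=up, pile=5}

Looking at the examples, the only property every 'Accepted' case has and every 'Rejected' case lacks is: face is down.
{mark=star, face=up, pile=1}: Rejected (face is up). {mark=none, face=up, pile=5}: Rejected (face is up).

Rejected, Rejected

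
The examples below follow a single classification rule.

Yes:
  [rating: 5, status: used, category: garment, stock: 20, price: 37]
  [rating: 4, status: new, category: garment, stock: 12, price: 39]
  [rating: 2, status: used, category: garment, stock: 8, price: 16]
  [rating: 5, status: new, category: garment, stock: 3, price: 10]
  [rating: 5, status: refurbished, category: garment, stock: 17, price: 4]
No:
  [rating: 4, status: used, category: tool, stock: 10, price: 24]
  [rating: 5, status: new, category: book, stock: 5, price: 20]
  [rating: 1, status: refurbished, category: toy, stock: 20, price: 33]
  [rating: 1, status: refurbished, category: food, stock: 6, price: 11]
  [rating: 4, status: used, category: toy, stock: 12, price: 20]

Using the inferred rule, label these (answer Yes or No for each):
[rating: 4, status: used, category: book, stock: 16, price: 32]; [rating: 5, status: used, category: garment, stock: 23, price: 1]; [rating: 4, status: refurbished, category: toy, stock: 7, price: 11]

No, Yes, No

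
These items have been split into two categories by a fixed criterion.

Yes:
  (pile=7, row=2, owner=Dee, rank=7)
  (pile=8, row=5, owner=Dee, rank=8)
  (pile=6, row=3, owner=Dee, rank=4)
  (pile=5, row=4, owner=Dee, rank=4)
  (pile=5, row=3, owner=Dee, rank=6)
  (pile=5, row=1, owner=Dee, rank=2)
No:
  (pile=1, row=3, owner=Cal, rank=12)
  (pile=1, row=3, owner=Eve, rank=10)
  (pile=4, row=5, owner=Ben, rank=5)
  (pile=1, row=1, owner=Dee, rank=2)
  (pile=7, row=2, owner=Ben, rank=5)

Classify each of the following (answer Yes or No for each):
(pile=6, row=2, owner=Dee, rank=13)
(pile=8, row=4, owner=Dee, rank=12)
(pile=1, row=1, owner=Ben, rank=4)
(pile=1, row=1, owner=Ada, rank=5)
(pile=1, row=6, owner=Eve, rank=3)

The common property of the 'Yes' items is: owner is Dee AND pile ≥ 4. No 'No' item has it.

Yes, Yes, No, No, No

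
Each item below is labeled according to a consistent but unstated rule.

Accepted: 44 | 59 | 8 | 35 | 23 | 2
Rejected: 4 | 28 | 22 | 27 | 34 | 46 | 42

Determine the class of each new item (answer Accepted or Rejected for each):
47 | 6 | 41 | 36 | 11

Accepted, Rejected, Accepted, Rejected, Accepted

A rule that fits every label: ≡ 2 (mod 3) — true of each 'Accepted' example, false of each 'Rejected' one.
47: 47 mod 3 = 2, matches → Accepted. 6: 6 mod 3 = 0, doesn't match → Rejected. 41: 41 mod 3 = 2, matches → Accepted. 36: 36 mod 3 = 0, doesn't match → Rejected. 11: 11 mod 3 = 2, matches → Accepted.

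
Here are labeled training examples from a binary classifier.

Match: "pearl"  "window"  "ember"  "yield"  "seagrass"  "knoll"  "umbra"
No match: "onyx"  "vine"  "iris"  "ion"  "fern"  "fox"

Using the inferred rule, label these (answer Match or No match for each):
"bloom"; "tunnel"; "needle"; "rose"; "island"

The distinguishing property — length ≥ 5 — holds for all the 'Match' cases and none of the 'No match' cases.
"bloom": Match (length 5). "tunnel": Match (length 6). "needle": Match (length 6). "rose": No match (length 4). "island": Match (length 6).

Match, Match, Match, No match, Match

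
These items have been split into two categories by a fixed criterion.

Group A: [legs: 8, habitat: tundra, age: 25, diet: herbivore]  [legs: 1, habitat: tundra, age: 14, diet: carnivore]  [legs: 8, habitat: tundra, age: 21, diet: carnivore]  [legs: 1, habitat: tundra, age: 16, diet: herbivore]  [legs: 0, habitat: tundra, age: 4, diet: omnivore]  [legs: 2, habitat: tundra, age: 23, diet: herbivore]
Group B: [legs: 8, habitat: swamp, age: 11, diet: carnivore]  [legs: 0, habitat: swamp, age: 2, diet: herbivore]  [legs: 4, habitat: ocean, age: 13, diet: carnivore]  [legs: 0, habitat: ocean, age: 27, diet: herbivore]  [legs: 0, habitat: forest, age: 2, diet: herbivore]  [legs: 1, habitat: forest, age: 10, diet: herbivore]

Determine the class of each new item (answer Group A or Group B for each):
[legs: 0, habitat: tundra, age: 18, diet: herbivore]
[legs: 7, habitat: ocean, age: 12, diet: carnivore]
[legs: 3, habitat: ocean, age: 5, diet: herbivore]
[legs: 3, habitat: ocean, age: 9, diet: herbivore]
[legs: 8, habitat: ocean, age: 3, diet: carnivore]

Group A, Group B, Group B, Group B, Group B

The common property of the 'Group A' items is: habitat is tundra. No 'Group B' item has it.
[legs: 0, habitat: tundra, age: 18, diet: herbivore]: habitat is tundra — checks out, so Group A.
[legs: 7, habitat: ocean, age: 12, diet: carnivore]: habitat is ocean — does not pass, so Group B.
[legs: 3, habitat: ocean, age: 5, diet: herbivore]: habitat is ocean — does not pass, so Group B.
[legs: 3, habitat: ocean, age: 9, diet: herbivore]: habitat is ocean — does not pass, so Group B.
[legs: 8, habitat: ocean, age: 3, diet: carnivore]: habitat is ocean — does not pass, so Group B.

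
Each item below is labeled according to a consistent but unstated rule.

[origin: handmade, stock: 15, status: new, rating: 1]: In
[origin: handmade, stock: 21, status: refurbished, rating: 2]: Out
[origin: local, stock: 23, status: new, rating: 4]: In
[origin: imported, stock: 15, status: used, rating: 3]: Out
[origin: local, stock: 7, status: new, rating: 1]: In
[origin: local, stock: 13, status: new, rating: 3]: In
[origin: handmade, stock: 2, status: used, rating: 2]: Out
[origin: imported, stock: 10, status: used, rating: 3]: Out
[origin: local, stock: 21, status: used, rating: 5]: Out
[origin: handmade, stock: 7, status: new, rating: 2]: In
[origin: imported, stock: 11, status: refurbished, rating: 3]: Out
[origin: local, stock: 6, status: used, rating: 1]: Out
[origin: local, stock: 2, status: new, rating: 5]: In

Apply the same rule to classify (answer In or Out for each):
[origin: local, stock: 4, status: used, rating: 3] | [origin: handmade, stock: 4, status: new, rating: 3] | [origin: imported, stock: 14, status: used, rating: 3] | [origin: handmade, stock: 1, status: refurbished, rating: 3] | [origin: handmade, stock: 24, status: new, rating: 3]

Out, In, Out, Out, In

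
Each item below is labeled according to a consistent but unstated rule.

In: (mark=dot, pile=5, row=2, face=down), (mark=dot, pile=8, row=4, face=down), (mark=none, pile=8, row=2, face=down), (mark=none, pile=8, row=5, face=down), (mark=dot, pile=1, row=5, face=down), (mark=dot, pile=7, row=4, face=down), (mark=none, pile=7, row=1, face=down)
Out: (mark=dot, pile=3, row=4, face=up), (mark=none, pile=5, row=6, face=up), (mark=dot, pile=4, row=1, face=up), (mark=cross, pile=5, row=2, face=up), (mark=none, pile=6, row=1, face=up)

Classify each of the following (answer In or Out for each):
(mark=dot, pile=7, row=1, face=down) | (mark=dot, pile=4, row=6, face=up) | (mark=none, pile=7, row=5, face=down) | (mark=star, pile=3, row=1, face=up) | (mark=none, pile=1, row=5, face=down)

In, Out, In, Out, In

The simplest hypothesis consistent with all the labels is: face is down.
(mark=dot, pile=7, row=1, face=down): In (face is down). (mark=dot, pile=4, row=6, face=up): Out (face is up). (mark=none, pile=7, row=5, face=down): In (face is down). (mark=star, pile=3, row=1, face=up): Out (face is up). (mark=none, pile=1, row=5, face=down): In (face is down).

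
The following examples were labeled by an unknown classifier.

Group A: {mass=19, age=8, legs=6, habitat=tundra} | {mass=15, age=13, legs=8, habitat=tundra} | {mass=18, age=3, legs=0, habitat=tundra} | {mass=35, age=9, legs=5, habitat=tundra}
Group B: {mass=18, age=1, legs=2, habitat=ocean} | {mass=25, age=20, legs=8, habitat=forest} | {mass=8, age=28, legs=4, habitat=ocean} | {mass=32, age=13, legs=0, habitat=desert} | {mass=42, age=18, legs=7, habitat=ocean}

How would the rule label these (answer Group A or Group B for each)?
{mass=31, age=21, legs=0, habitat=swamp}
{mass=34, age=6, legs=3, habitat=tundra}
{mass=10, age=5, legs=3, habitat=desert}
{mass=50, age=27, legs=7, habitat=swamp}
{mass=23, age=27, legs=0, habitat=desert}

Group B, Group A, Group B, Group B, Group B

Every 'Group A' example satisfies: habitat is tundra. None of the 'Group B' examples do.
{mass=31, age=21, legs=0, habitat=swamp} — habitat is swamp, hence Group B.
{mass=34, age=6, legs=3, habitat=tundra} — habitat is tundra, hence Group A.
{mass=10, age=5, legs=3, habitat=desert} — habitat is desert, hence Group B.
{mass=50, age=27, legs=7, habitat=swamp} — habitat is swamp, hence Group B.
{mass=23, age=27, legs=0, habitat=desert} — habitat is desert, hence Group B.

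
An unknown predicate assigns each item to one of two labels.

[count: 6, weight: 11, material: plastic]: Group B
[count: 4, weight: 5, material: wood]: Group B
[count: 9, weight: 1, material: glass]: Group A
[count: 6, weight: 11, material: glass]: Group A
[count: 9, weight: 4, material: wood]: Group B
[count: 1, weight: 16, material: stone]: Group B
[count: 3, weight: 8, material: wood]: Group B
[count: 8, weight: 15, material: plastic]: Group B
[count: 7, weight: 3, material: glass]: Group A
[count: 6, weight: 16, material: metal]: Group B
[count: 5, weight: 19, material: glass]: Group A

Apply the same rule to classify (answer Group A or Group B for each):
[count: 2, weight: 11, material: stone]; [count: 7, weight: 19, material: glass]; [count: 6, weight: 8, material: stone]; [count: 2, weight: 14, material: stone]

All 'Group A' examples share one property — material is glass — and every 'Group B' example lacks it.
[count: 2, weight: 11, material: stone]: material is stone, doesn't match → Group B. [count: 7, weight: 19, material: glass]: material is glass, satisfies this → Group A. [count: 6, weight: 8, material: stone]: material is stone, doesn't match → Group B. [count: 2, weight: 14, material: stone]: material is stone, doesn't match → Group B.

Group B, Group A, Group B, Group B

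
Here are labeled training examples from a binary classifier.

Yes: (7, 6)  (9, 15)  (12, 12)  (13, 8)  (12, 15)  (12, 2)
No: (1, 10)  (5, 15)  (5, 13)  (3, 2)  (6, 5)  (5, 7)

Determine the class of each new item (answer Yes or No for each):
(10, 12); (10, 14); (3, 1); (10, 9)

Yes, Yes, No, Yes

Rule: first ≥ 7. This holds for each 'Yes' example and fails for each 'No' one.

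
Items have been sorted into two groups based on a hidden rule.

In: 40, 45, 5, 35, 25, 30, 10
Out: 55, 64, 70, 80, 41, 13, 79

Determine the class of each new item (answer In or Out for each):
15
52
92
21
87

In, Out, Out, Out, Out

Rule: multiple of 5 AND at most 45. This holds for each 'In' example and fails for each 'Out' one.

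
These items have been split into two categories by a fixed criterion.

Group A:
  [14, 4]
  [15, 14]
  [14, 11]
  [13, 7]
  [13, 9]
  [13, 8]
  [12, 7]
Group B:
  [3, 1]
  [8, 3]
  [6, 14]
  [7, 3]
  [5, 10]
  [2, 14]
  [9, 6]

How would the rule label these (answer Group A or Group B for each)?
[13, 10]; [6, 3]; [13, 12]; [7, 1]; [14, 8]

Group A, Group B, Group A, Group B, Group A

One predicate separates the groups cleanly: first ≥ 10.
[13, 10]: first 13, meets the rule → Group A. [6, 3]: first 6, doesn't match → Group B. [13, 12]: first 13, meets the rule → Group A. [7, 1]: first 7, doesn't match → Group B. [14, 8]: first 14, meets the rule → Group A.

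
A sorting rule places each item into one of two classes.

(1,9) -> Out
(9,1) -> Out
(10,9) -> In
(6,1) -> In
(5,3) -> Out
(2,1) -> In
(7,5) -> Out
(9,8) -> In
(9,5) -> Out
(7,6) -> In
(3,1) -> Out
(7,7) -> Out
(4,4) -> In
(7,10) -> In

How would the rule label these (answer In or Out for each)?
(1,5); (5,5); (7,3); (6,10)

Out, Out, Out, In

A rule that fits every label: product is even — true of each 'In' example, false of each 'Out' one.
(1,5): Out (1·5 = 5). (5,5): Out (5·5 = 25). (7,3): Out (7·3 = 21). (6,10): In (6·10 = 60).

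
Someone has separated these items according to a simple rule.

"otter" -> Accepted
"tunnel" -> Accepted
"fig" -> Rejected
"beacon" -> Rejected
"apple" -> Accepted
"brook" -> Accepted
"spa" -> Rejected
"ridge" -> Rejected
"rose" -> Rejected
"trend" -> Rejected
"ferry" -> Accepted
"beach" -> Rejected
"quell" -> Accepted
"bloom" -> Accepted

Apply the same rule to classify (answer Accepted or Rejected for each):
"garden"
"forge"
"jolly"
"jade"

Rejected, Rejected, Accepted, Rejected

The common property of the 'Accepted' items is: has a double letter. No 'Rejected' item has it.
"garden" — no doubled letter, hence Rejected.
"forge" — no doubled letter, hence Rejected.
"jolly" — 'll' doubled, hence Accepted.
"jade" — no doubled letter, hence Rejected.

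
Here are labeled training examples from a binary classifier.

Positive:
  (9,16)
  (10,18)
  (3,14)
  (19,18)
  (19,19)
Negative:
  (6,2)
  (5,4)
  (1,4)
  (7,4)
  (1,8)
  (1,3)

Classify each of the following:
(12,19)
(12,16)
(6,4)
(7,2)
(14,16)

Positive, Positive, Negative, Negative, Positive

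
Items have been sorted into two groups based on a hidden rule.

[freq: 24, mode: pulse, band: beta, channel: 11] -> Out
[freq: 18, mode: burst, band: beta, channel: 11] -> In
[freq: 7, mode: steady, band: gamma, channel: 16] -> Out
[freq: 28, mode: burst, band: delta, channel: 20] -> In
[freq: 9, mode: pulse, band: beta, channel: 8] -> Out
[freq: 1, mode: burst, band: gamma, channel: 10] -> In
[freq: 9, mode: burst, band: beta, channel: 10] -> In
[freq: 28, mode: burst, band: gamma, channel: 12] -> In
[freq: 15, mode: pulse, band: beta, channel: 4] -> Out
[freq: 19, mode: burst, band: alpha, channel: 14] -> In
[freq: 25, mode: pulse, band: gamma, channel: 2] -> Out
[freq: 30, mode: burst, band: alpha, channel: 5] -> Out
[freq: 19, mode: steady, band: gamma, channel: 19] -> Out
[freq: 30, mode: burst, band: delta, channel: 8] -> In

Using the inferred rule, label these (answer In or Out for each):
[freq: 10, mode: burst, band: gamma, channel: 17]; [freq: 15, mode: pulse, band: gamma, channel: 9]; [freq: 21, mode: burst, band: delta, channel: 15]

In, Out, In

The simplest hypothesis consistent with all the labels is: mode is burst AND channel ≥ 8.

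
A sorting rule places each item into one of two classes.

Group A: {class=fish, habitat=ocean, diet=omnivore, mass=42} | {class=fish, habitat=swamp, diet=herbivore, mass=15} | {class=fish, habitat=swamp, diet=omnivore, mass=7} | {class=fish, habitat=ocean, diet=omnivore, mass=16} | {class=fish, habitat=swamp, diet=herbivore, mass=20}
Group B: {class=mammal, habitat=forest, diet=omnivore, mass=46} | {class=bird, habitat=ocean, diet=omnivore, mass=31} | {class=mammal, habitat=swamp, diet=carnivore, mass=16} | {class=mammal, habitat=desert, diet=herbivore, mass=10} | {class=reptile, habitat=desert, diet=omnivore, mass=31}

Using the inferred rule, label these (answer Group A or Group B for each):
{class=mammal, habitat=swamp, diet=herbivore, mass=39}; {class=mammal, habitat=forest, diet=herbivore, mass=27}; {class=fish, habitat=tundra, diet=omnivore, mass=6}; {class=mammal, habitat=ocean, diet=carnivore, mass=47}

Group B, Group B, Group A, Group B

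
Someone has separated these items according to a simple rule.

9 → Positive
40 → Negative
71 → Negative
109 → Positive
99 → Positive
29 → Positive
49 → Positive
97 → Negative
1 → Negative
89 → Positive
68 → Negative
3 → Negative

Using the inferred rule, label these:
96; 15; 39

'Positive' ⟺ ends in digit 9.

Negative, Negative, Positive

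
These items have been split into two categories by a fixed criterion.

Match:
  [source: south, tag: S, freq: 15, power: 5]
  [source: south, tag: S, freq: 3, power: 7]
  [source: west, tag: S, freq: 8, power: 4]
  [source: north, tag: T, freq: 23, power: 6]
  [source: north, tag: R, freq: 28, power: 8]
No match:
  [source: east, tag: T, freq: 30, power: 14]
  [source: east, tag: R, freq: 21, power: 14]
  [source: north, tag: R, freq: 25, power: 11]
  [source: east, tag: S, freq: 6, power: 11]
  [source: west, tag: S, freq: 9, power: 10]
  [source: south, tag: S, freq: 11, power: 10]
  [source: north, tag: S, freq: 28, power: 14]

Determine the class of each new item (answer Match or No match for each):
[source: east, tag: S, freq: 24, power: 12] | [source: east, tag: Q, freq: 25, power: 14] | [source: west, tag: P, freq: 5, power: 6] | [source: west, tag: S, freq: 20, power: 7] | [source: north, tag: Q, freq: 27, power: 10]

One predicate separates the groups cleanly: power ≤ 8.
[source: east, tag: S, freq: 24, power: 12]: power = 12, does not fit → No match.
[source: east, tag: Q, freq: 25, power: 14]: power = 14, does not fit → No match.
[source: west, tag: P, freq: 5, power: 6]: power = 6, satisfies this → Match.
[source: west, tag: S, freq: 20, power: 7]: power = 7, satisfies this → Match.
[source: north, tag: Q, freq: 27, power: 10]: power = 10, does not fit → No match.

No match, No match, Match, Match, No match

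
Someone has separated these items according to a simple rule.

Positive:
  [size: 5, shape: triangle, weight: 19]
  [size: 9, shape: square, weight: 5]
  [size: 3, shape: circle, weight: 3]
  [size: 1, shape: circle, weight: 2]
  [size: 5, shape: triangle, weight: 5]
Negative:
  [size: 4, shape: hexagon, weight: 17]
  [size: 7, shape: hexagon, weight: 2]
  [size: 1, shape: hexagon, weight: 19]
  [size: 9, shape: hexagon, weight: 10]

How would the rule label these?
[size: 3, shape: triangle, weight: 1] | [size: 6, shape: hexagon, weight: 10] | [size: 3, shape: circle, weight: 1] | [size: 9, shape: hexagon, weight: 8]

Positive, Negative, Positive, Negative

Rule: shape is not hexagon. This holds for each 'Positive' example and fails for each 'Negative' one.
[size: 3, shape: triangle, weight: 1]: shape is triangle — meets the rule, so Positive.
[size: 6, shape: hexagon, weight: 10]: shape is hexagon — does not fit, so Negative.
[size: 3, shape: circle, weight: 1]: shape is circle — meets the rule, so Positive.
[size: 9, shape: hexagon, weight: 8]: shape is hexagon — does not fit, so Negative.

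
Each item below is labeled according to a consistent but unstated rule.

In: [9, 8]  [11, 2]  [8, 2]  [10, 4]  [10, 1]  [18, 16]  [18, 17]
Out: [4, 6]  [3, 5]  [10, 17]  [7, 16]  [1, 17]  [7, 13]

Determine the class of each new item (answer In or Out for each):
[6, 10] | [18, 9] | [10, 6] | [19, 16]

Out, In, In, In

One predicate separates the groups cleanly: first > second.
[6, 10] — 6 < 10, hence Out.
[18, 9] — 18 > 9, hence In.
[10, 6] — 10 > 6, hence In.
[19, 16] — 19 > 16, hence In.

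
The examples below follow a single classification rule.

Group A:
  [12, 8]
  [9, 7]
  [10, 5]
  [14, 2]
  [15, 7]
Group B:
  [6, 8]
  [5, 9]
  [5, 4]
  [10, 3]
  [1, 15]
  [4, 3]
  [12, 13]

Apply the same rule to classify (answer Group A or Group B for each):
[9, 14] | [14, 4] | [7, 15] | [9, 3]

Group B, Group A, Group B, Group B

One predicate separates the groups cleanly: first > second AND sum ≥ 14.
[9, 14]: Group B (9 < 14, 9+14 = 23). [14, 4]: Group A (14 > 4, 14+4 = 18). [7, 15]: Group B (7 < 15, 7+15 = 22). [9, 3]: Group B (9 > 3, 9+3 = 12).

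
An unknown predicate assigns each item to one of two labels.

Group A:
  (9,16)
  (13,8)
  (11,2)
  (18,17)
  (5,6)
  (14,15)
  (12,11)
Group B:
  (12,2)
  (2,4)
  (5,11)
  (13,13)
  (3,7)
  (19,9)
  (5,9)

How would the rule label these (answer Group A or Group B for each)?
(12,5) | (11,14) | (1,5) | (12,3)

Group A, Group A, Group B, Group A

The pattern is that an item is 'Group A' exactly when: sum is odd.
(12,5) — 12+5 = 17, hence Group A. (11,14) — 11+14 = 25, hence Group A. (1,5) — 1+5 = 6, hence Group B. (12,3) — 12+3 = 15, hence Group A.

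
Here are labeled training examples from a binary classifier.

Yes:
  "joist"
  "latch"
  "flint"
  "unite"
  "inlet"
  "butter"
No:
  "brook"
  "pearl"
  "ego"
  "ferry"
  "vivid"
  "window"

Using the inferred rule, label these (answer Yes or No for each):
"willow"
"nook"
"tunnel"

No, No, Yes

The pattern is that an item is 'Yes' exactly when: contains 't'.
"willow" — no 't', hence No. "nook" — no 't', hence No. "tunnel" — has 't', hence Yes.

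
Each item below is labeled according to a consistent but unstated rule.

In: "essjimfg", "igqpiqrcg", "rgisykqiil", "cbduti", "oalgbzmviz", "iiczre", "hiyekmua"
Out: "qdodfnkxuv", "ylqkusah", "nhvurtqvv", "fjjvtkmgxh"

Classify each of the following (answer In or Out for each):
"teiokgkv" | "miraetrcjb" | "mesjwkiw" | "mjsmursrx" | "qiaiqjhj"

In, In, In, Out, In

All 'In' examples share one property — contains 'i' — and every 'Out' example lacks it.
"teiokgkv": has 'i' — satisfies this, so In. "miraetrcjb": has 'i' — satisfies this, so In. "mesjwkiw": has 'i' — satisfies this, so In. "mjsmursrx": no 'i' — does not fit, so Out. "qiaiqjhj": has 'i' — satisfies this, so In.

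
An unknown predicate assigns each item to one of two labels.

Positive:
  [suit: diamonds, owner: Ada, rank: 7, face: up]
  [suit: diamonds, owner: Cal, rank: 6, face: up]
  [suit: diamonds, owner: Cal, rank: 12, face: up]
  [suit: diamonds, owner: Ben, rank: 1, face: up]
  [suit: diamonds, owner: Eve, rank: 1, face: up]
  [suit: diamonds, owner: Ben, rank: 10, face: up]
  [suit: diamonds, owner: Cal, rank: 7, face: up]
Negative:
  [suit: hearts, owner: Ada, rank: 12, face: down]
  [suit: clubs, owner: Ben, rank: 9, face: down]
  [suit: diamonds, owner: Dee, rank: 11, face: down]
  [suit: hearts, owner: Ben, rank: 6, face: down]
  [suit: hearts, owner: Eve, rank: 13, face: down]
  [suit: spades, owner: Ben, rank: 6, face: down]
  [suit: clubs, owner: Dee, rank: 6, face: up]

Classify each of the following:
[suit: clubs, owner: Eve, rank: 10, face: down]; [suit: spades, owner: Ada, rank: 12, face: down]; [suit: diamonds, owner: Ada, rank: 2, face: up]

Negative, Negative, Positive

The simplest hypothesis consistent with all the labels is: suit is diamonds AND face is up.
[suit: clubs, owner: Eve, rank: 10, face: down]: suit is clubs, face is down — doesn't match, so Negative.
[suit: spades, owner: Ada, rank: 12, face: down]: suit is spades, face is down — doesn't match, so Negative.
[suit: diamonds, owner: Ada, rank: 2, face: up]: suit is diamonds, face is up — meets the rule, so Positive.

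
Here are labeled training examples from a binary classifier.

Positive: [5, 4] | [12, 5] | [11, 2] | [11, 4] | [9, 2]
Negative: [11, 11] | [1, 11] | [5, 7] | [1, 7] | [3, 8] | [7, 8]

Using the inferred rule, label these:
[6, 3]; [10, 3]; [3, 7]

Positive, Positive, Negative

The pattern is that an item is 'Positive' exactly when: first > second.
[6, 3] — 6 > 3, hence Positive.
[10, 3] — 10 > 3, hence Positive.
[3, 7] — 3 < 7, hence Negative.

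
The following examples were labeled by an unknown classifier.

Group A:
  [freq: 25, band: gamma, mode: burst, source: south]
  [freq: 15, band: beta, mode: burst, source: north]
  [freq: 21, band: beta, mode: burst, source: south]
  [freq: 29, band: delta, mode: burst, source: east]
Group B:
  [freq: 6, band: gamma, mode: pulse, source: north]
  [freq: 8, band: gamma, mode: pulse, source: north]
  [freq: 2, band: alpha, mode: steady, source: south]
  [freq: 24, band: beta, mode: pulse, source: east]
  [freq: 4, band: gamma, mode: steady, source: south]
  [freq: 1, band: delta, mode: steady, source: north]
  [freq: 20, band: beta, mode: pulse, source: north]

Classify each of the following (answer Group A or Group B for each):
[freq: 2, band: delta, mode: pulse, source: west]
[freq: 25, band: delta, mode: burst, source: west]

'Group A' ⟺ mode is burst.
[freq: 2, band: delta, mode: pulse, source: west] — mode is pulse, hence Group B.
[freq: 25, band: delta, mode: burst, source: west] — mode is burst, hence Group A.

Group B, Group A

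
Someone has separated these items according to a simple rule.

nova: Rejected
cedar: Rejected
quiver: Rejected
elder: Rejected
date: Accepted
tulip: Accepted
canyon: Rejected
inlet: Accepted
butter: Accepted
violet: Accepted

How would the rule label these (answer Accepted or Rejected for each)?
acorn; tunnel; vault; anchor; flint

Rejected, Accepted, Accepted, Rejected, Accepted

Every 'Accepted' example satisfies: contains 't'. None of the 'Rejected' examples do.
acorn → no 't' → Rejected.
tunnel → has 't' → Accepted.
vault → has 't' → Accepted.
anchor → no 't' → Rejected.
flint → has 't' → Accepted.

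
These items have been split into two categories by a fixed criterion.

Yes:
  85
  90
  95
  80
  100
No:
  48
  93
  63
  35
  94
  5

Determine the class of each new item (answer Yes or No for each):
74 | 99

Rule: multiple of 5 AND at least 48. This holds for each 'Yes' example and fails for each 'No' one.
74 → 74 = 5·14 + 4, 74 ≥ 48 → No.
99 → 99 = 5·19 + 4, 99 ≥ 48 → No.

No, No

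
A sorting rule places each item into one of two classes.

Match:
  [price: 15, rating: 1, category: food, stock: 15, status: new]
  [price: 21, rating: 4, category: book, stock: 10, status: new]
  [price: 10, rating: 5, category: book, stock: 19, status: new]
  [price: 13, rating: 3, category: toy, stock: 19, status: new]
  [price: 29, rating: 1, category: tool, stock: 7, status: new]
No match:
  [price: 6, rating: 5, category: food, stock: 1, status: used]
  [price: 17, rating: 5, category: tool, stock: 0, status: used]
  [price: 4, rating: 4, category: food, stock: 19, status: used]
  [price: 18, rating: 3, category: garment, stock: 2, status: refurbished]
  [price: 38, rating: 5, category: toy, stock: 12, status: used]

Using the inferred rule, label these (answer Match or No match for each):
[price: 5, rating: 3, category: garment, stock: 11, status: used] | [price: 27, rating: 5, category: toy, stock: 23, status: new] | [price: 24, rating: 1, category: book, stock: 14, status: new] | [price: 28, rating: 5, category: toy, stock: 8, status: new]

The rule appears to be: status is new.
[price: 5, rating: 3, category: garment, stock: 11, status: used] → status is used → No match. [price: 27, rating: 5, category: toy, stock: 23, status: new] → status is new → Match. [price: 24, rating: 1, category: book, stock: 14, status: new] → status is new → Match. [price: 28, rating: 5, category: toy, stock: 8, status: new] → status is new → Match.

No match, Match, Match, Match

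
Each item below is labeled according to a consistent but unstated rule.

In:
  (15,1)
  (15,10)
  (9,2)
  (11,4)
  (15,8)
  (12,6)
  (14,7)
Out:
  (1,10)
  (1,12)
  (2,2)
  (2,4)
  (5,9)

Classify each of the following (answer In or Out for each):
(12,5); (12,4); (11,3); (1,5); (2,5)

In, In, In, Out, Out

All 'In' examples share one property — first > second — and every 'Out' example lacks it.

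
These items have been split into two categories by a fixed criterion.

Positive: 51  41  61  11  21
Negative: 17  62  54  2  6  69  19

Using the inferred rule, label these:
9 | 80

Negative, Negative

The common property of the 'Positive' items is: ends in digit 1. No 'Negative' item has it.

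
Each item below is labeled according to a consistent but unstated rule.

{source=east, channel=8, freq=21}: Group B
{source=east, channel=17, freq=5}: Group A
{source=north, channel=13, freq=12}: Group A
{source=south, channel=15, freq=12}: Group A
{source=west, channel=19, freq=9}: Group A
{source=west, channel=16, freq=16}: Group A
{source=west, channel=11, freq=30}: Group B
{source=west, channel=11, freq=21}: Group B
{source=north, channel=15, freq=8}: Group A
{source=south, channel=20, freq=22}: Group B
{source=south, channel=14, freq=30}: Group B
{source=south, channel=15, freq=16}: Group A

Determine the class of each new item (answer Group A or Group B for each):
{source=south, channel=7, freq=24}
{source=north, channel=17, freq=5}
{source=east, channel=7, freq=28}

Group B, Group A, Group B

The rule appears to be: freq ≤ 16.
{source=south, channel=7, freq=24}: Group B (freq = 24). {source=north, channel=17, freq=5}: Group A (freq = 5). {source=east, channel=7, freq=28}: Group B (freq = 28).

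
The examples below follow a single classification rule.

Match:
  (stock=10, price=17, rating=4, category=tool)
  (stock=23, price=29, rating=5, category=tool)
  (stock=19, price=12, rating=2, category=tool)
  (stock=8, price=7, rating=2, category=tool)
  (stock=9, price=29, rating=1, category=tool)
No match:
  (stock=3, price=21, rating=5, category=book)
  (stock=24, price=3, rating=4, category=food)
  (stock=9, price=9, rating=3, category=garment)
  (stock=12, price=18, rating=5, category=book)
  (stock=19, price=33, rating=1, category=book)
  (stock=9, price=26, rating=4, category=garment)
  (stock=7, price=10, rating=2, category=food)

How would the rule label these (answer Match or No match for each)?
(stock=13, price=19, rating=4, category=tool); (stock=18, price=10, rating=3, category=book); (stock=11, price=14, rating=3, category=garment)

The pattern is that an item is 'Match' exactly when: category is tool.

Match, No match, No match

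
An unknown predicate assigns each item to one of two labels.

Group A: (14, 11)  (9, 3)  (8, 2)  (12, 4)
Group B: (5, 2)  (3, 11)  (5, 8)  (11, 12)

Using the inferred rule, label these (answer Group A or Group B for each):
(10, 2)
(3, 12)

Group A, Group B

The pattern is that an item is 'Group A' exactly when: first > second AND sum ≥ 10.
Group A: (10, 2), since 10 > 2, 10+2 = 12.
Group B: (3, 12), since 3 < 12, 3+12 = 15.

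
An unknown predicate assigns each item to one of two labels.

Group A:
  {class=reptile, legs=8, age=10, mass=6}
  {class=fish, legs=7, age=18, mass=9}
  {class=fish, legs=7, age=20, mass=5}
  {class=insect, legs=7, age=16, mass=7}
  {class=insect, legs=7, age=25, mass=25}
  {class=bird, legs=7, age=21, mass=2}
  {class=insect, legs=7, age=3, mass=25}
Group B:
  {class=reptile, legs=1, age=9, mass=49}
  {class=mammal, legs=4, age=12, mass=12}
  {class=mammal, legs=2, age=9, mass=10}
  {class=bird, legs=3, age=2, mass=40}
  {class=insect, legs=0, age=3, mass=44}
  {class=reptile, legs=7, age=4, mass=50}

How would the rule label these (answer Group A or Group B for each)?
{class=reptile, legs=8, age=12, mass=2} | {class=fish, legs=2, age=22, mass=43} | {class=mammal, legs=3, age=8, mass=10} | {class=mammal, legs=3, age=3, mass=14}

The rule appears to be: mass ≤ 25 AND legs ≥ 7.

Group A, Group B, Group B, Group B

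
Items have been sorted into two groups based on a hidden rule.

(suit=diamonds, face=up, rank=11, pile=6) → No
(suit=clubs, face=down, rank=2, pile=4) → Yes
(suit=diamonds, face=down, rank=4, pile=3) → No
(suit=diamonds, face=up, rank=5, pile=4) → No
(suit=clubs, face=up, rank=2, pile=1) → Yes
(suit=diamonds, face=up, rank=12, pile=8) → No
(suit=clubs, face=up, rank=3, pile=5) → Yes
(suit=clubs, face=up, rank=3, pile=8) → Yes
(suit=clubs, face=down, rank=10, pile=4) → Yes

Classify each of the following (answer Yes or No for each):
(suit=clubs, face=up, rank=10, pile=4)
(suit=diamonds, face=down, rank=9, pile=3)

Yes, No

The rule appears to be: suit is clubs.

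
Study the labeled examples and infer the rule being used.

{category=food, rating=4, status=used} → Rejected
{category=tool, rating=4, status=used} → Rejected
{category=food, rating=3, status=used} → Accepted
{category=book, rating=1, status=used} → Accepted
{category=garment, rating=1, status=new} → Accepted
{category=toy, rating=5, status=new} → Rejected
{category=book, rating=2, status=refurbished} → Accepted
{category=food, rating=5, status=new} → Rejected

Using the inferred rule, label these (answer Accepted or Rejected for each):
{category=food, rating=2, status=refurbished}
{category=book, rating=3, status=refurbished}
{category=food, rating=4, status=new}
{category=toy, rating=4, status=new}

Accepted, Accepted, Rejected, Rejected

One predicate separates the groups cleanly: rating ≤ 3.
{category=food, rating=2, status=refurbished} → rating = 2 → Accepted.
{category=book, rating=3, status=refurbished} → rating = 3 → Accepted.
{category=food, rating=4, status=new} → rating = 4 → Rejected.
{category=toy, rating=4, status=new} → rating = 4 → Rejected.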